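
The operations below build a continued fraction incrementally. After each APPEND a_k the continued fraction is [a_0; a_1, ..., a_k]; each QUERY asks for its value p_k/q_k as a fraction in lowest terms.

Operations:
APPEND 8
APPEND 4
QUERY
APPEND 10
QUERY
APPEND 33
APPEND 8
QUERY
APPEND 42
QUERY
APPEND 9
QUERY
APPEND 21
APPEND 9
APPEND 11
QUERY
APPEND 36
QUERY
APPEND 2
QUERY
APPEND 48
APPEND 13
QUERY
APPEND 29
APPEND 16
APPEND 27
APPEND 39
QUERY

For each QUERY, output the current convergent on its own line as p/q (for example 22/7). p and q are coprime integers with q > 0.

APPEND 8: p_0 = 8·1 + 0 = 8, q_0 = 8·0 + 1 = 1 → 8/1
APPEND 4: p_1 = 4·8 + 1 = 33, q_1 = 4·1 + 0 = 4 → 33/4
APPEND 10: p_2 = 10·33 + 8 = 338, q_2 = 10·4 + 1 = 41 → 338/41
APPEND 33: p_3 = 33·338 + 33 = 11187, q_3 = 33·41 + 4 = 1357 → 11187/1357
APPEND 8: p_4 = 8·11187 + 338 = 89834, q_4 = 8·1357 + 41 = 10897 → 89834/10897
APPEND 42: p_5 = 42·89834 + 11187 = 3784215, q_5 = 42·10897 + 1357 = 459031 → 3784215/459031
APPEND 9: p_6 = 9·3784215 + 89834 = 34147769, q_6 = 9·459031 + 10897 = 4142176 → 34147769/4142176
APPEND 21: p_7 = 21·34147769 + 3784215 = 720887364, q_7 = 21·4142176 + 459031 = 87444727 → 720887364/87444727
APPEND 9: p_8 = 9·720887364 + 34147769 = 6522134045, q_8 = 9·87444727 + 4142176 = 791144719 → 6522134045/791144719
APPEND 11: p_9 = 11·6522134045 + 720887364 = 72464361859, q_9 = 11·791144719 + 87444727 = 8790036636 → 72464361859/8790036636
APPEND 36: p_10 = 36·72464361859 + 6522134045 = 2615239160969, q_10 = 36·8790036636 + 791144719 = 317232463615 → 2615239160969/317232463615
APPEND 2: p_11 = 2·2615239160969 + 72464361859 = 5302942683797, q_11 = 2·317232463615 + 8790036636 = 643254963866 → 5302942683797/643254963866
APPEND 48: p_12 = 48·5302942683797 + 2615239160969 = 257156487983225, q_12 = 48·643254963866 + 317232463615 = 31193470729183 → 257156487983225/31193470729183
APPEND 13: p_13 = 13·257156487983225 + 5302942683797 = 3348337286465722, q_13 = 13·31193470729183 + 643254963866 = 406158374443245 → 3348337286465722/406158374443245
APPEND 29: p_14 = 29·3348337286465722 + 257156487983225 = 97358937795489163, q_14 = 29·406158374443245 + 31193470729183 = 11809786329583288 → 97358937795489163/11809786329583288
APPEND 16: p_15 = 16·97358937795489163 + 3348337286465722 = 1561091342014292330, q_15 = 16·11809786329583288 + 406158374443245 = 189362739647775853 → 1561091342014292330/189362739647775853
APPEND 27: p_16 = 27·1561091342014292330 + 97358937795489163 = 42246825172181382073, q_16 = 27·189362739647775853 + 11809786329583288 = 5124603756819531319 → 42246825172181382073/5124603756819531319
APPEND 39: p_17 = 39·42246825172181382073 + 1561091342014292330 = 1649187273057088193177, q_17 = 39·5124603756819531319 + 189362739647775853 = 200048909255609497294 → 1649187273057088193177/200048909255609497294

33/4
338/41
89834/10897
3784215/459031
34147769/4142176
72464361859/8790036636
2615239160969/317232463615
5302942683797/643254963866
3348337286465722/406158374443245
1649187273057088193177/200048909255609497294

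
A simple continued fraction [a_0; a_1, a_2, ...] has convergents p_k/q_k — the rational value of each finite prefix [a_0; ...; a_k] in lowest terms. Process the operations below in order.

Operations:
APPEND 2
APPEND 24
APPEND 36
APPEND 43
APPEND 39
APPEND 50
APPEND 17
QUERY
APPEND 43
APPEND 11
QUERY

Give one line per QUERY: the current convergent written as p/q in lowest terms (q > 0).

2524727188/1236630229
1198352415419/586961961255

APPEND 2: p_0 = 2·1 + 0 = 2, q_0 = 2·0 + 1 = 1 → 2/1
APPEND 24: p_1 = 24·2 + 1 = 49, q_1 = 24·1 + 0 = 24 → 49/24
APPEND 36: p_2 = 36·49 + 2 = 1766, q_2 = 36·24 + 1 = 865 → 1766/865
APPEND 43: p_3 = 43·1766 + 49 = 75987, q_3 = 43·865 + 24 = 37219 → 75987/37219
APPEND 39: p_4 = 39·75987 + 1766 = 2965259, q_4 = 39·37219 + 865 = 1452406 → 2965259/1452406
APPEND 50: p_5 = 50·2965259 + 75987 = 148338937, q_5 = 50·1452406 + 37219 = 72657519 → 148338937/72657519
APPEND 17: p_6 = 17·148338937 + 2965259 = 2524727188, q_6 = 17·72657519 + 1452406 = 1236630229 → 2524727188/1236630229
APPEND 43: p_7 = 43·2524727188 + 148338937 = 108711608021, q_7 = 43·1236630229 + 72657519 = 53247757366 → 108711608021/53247757366
APPEND 11: p_8 = 11·108711608021 + 2524727188 = 1198352415419, q_8 = 11·53247757366 + 1236630229 = 586961961255 → 1198352415419/586961961255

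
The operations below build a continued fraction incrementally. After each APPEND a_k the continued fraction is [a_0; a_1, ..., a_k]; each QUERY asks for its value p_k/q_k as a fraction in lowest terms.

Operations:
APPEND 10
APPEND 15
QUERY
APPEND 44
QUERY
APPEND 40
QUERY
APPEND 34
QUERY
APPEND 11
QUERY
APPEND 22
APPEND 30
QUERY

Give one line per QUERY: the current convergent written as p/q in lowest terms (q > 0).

APPEND 10: p_0 = 10·1 + 0 = 10, q_0 = 10·0 + 1 = 1 → 10/1
APPEND 15: p_1 = 15·10 + 1 = 151, q_1 = 15·1 + 0 = 15 → 151/15
APPEND 44: p_2 = 44·151 + 10 = 6654, q_2 = 44·15 + 1 = 661 → 6654/661
APPEND 40: p_3 = 40·6654 + 151 = 266311, q_3 = 40·661 + 15 = 26455 → 266311/26455
APPEND 34: p_4 = 34·266311 + 6654 = 9061228, q_4 = 34·26455 + 661 = 900131 → 9061228/900131
APPEND 11: p_5 = 11·9061228 + 266311 = 99939819, q_5 = 11·900131 + 26455 = 9927896 → 99939819/9927896
APPEND 22: p_6 = 22·99939819 + 9061228 = 2207737246, q_6 = 22·9927896 + 900131 = 219313843 → 2207737246/219313843
APPEND 30: p_7 = 30·2207737246 + 99939819 = 66332057199, q_7 = 30·219313843 + 9927896 = 6589343186 → 66332057199/6589343186

151/15
6654/661
266311/26455
9061228/900131
99939819/9927896
66332057199/6589343186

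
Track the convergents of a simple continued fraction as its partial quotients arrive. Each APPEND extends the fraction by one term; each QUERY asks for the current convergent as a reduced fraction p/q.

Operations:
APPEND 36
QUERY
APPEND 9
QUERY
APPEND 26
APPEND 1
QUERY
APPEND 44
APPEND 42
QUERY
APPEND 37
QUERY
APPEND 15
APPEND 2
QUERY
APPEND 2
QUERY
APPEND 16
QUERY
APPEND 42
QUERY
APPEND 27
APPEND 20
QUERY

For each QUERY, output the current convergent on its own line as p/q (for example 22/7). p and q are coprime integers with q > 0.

36/1
325/9
8811/244
16647951/461026
616370357/17068933
19140776969/530058975
47543757244/1316612971
779840892873/21595866511
32800861257910/908343006433
17760862758386770/491845483810473

APPEND 36: p_0 = 36·1 + 0 = 36, q_0 = 36·0 + 1 = 1 → 36/1
APPEND 9: p_1 = 9·36 + 1 = 325, q_1 = 9·1 + 0 = 9 → 325/9
APPEND 26: p_2 = 26·325 + 36 = 8486, q_2 = 26·9 + 1 = 235 → 8486/235
APPEND 1: p_3 = 1·8486 + 325 = 8811, q_3 = 1·235 + 9 = 244 → 8811/244
APPEND 44: p_4 = 44·8811 + 8486 = 396170, q_4 = 44·244 + 235 = 10971 → 396170/10971
APPEND 42: p_5 = 42·396170 + 8811 = 16647951, q_5 = 42·10971 + 244 = 461026 → 16647951/461026
APPEND 37: p_6 = 37·16647951 + 396170 = 616370357, q_6 = 37·461026 + 10971 = 17068933 → 616370357/17068933
APPEND 15: p_7 = 15·616370357 + 16647951 = 9262203306, q_7 = 15·17068933 + 461026 = 256495021 → 9262203306/256495021
APPEND 2: p_8 = 2·9262203306 + 616370357 = 19140776969, q_8 = 2·256495021 + 17068933 = 530058975 → 19140776969/530058975
APPEND 2: p_9 = 2·19140776969 + 9262203306 = 47543757244, q_9 = 2·530058975 + 256495021 = 1316612971 → 47543757244/1316612971
APPEND 16: p_10 = 16·47543757244 + 19140776969 = 779840892873, q_10 = 16·1316612971 + 530058975 = 21595866511 → 779840892873/21595866511
APPEND 42: p_11 = 42·779840892873 + 47543757244 = 32800861257910, q_11 = 42·21595866511 + 1316612971 = 908343006433 → 32800861257910/908343006433
APPEND 27: p_12 = 27·32800861257910 + 779840892873 = 886403094856443, q_12 = 27·908343006433 + 21595866511 = 24546857040202 → 886403094856443/24546857040202
APPEND 20: p_13 = 20·886403094856443 + 32800861257910 = 17760862758386770, q_13 = 20·24546857040202 + 908343006433 = 491845483810473 → 17760862758386770/491845483810473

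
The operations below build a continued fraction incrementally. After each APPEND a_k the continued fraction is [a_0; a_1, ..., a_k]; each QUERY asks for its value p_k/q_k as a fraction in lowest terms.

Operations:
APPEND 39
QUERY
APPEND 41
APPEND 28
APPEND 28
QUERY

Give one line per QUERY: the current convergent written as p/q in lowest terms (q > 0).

39/1
1257092/32213

APPEND 39: p_0 = 39·1 + 0 = 39, q_0 = 39·0 + 1 = 1 → 39/1
APPEND 41: p_1 = 41·39 + 1 = 1600, q_1 = 41·1 + 0 = 41 → 1600/41
APPEND 28: p_2 = 28·1600 + 39 = 44839, q_2 = 28·41 + 1 = 1149 → 44839/1149
APPEND 28: p_3 = 28·44839 + 1600 = 1257092, q_3 = 28·1149 + 41 = 32213 → 1257092/32213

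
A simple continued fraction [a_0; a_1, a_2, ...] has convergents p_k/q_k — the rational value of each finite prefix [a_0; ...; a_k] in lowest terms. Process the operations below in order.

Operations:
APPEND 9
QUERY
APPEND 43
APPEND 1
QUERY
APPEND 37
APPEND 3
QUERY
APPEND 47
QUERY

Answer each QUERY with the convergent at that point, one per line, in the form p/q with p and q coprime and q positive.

APPEND 9: p_0 = 9·1 + 0 = 9, q_0 = 9·0 + 1 = 1 → 9/1
APPEND 43: p_1 = 43·9 + 1 = 388, q_1 = 43·1 + 0 = 43 → 388/43
APPEND 1: p_2 = 1·388 + 9 = 397, q_2 = 1·43 + 1 = 44 → 397/44
APPEND 37: p_3 = 37·397 + 388 = 15077, q_3 = 37·44 + 43 = 1671 → 15077/1671
APPEND 3: p_4 = 3·15077 + 397 = 45628, q_4 = 3·1671 + 44 = 5057 → 45628/5057
APPEND 47: p_5 = 47·45628 + 15077 = 2159593, q_5 = 47·5057 + 1671 = 239350 → 2159593/239350

9/1
397/44
45628/5057
2159593/239350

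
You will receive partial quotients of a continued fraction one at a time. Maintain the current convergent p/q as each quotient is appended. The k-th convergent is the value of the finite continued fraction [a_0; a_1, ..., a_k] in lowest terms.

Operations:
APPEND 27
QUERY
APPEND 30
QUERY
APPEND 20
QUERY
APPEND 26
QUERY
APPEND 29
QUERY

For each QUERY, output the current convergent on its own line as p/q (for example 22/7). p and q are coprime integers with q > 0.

27/1
811/30
16247/601
423233/15656
12290004/454625

APPEND 27: p_0 = 27·1 + 0 = 27, q_0 = 27·0 + 1 = 1 → 27/1
APPEND 30: p_1 = 30·27 + 1 = 811, q_1 = 30·1 + 0 = 30 → 811/30
APPEND 20: p_2 = 20·811 + 27 = 16247, q_2 = 20·30 + 1 = 601 → 16247/601
APPEND 26: p_3 = 26·16247 + 811 = 423233, q_3 = 26·601 + 30 = 15656 → 423233/15656
APPEND 29: p_4 = 29·423233 + 16247 = 12290004, q_4 = 29·15656 + 601 = 454625 → 12290004/454625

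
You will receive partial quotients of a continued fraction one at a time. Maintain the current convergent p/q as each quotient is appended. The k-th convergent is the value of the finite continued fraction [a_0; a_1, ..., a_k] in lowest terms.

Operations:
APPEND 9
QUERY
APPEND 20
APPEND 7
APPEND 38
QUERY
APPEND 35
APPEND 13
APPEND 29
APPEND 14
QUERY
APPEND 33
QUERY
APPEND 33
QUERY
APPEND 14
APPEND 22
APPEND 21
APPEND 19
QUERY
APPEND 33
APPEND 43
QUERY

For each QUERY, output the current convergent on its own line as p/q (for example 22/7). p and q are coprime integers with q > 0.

9/1
48669/5378
9063194038/1001497001
299731187853/33120761233
9900192393187/1093986617690
1228940560320176549/135799838380103367
1747869943901584152580/193142340284900205947

APPEND 9: p_0 = 9·1 + 0 = 9, q_0 = 9·0 + 1 = 1 → 9/1
APPEND 20: p_1 = 20·9 + 1 = 181, q_1 = 20·1 + 0 = 20 → 181/20
APPEND 7: p_2 = 7·181 + 9 = 1276, q_2 = 7·20 + 1 = 141 → 1276/141
APPEND 38: p_3 = 38·1276 + 181 = 48669, q_3 = 38·141 + 20 = 5378 → 48669/5378
APPEND 35: p_4 = 35·48669 + 1276 = 1704691, q_4 = 35·5378 + 141 = 188371 → 1704691/188371
APPEND 13: p_5 = 13·1704691 + 48669 = 22209652, q_5 = 13·188371 + 5378 = 2454201 → 22209652/2454201
APPEND 29: p_6 = 29·22209652 + 1704691 = 645784599, q_6 = 29·2454201 + 188371 = 71360200 → 645784599/71360200
APPEND 14: p_7 = 14·645784599 + 22209652 = 9063194038, q_7 = 14·71360200 + 2454201 = 1001497001 → 9063194038/1001497001
APPEND 33: p_8 = 33·9063194038 + 645784599 = 299731187853, q_8 = 33·1001497001 + 71360200 = 33120761233 → 299731187853/33120761233
APPEND 33: p_9 = 33·299731187853 + 9063194038 = 9900192393187, q_9 = 33·33120761233 + 1001497001 = 1093986617690 → 9900192393187/1093986617690
APPEND 14: p_10 = 14·9900192393187 + 299731187853 = 138902424692471, q_10 = 14·1093986617690 + 33120761233 = 15348933408893 → 138902424692471/15348933408893
APPEND 22: p_11 = 22·138902424692471 + 9900192393187 = 3065753535627549, q_11 = 22·15348933408893 + 1093986617690 = 338770521613336 → 3065753535627549/338770521613336
APPEND 21: p_12 = 21·3065753535627549 + 138902424692471 = 64519726672871000, q_12 = 21·338770521613336 + 15348933408893 = 7129529887288949 → 64519726672871000/7129529887288949
APPEND 19: p_13 = 19·64519726672871000 + 3065753535627549 = 1228940560320176549, q_13 = 19·7129529887288949 + 338770521613336 = 135799838380103367 → 1228940560320176549/135799838380103367
APPEND 33: p_14 = 33·1228940560320176549 + 64519726672871000 = 40619558217238697117, q_14 = 33·135799838380103367 + 7129529887288949 = 4488524196430700060 → 40619558217238697117/4488524196430700060
APPEND 43: p_15 = 43·40619558217238697117 + 1228940560320176549 = 1747869943901584152580, q_15 = 43·4488524196430700060 + 135799838380103367 = 193142340284900205947 → 1747869943901584152580/193142340284900205947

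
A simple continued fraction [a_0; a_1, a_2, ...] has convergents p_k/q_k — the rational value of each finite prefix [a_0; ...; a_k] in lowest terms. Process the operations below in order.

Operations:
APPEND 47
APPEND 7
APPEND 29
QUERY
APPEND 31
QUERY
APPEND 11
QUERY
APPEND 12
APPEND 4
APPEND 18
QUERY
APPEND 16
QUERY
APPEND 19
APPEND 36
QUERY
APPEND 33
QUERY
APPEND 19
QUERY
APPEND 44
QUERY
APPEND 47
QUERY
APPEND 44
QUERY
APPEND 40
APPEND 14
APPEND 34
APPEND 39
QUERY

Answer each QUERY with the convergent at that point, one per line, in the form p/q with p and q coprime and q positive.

APPEND 47: p_0 = 47·1 + 0 = 47, q_0 = 47·0 + 1 = 1 → 47/1
APPEND 7: p_1 = 7·47 + 1 = 330, q_1 = 7·1 + 0 = 7 → 330/7
APPEND 29: p_2 = 29·330 + 47 = 9617, q_2 = 29·7 + 1 = 204 → 9617/204
APPEND 31: p_3 = 31·9617 + 330 = 298457, q_3 = 31·204 + 7 = 6331 → 298457/6331
APPEND 11: p_4 = 11·298457 + 9617 = 3292644, q_4 = 11·6331 + 204 = 69845 → 3292644/69845
APPEND 12: p_5 = 12·3292644 + 298457 = 39810185, q_5 = 12·69845 + 6331 = 844471 → 39810185/844471
APPEND 4: p_6 = 4·39810185 + 3292644 = 162533384, q_6 = 4·844471 + 69845 = 3447729 → 162533384/3447729
APPEND 18: p_7 = 18·162533384 + 39810185 = 2965411097, q_7 = 18·3447729 + 844471 = 62903593 → 2965411097/62903593
APPEND 16: p_8 = 16·2965411097 + 162533384 = 47609110936, q_8 = 16·62903593 + 3447729 = 1009905217 → 47609110936/1009905217
APPEND 19: p_9 = 19·47609110936 + 2965411097 = 907538518881, q_9 = 19·1009905217 + 62903593 = 19251102716 → 907538518881/19251102716
APPEND 36: p_10 = 36·907538518881 + 47609110936 = 32718995790652, q_10 = 36·19251102716 + 1009905217 = 694049602993 → 32718995790652/694049602993
APPEND 33: p_11 = 33·32718995790652 + 907538518881 = 1080634399610397, q_11 = 33·694049602993 + 19251102716 = 22922888001485 → 1080634399610397/22922888001485
APPEND 19: p_12 = 19·1080634399610397 + 32718995790652 = 20564772588388195, q_12 = 19·22922888001485 + 694049602993 = 436228921631208 → 20564772588388195/436228921631208
APPEND 44: p_13 = 44·20564772588388195 + 1080634399610397 = 905930628288690977, q_13 = 44·436228921631208 + 22922888001485 = 19216995439774637 → 905930628288690977/19216995439774637
APPEND 47: p_14 = 47·905930628288690977 + 20564772588388195 = 42599304302156864114, q_14 = 47·19216995439774637 + 436228921631208 = 903635014591039147 → 42599304302156864114/903635014591039147
APPEND 44: p_15 = 44·42599304302156864114 + 905930628288690977 = 1875275319923190711993, q_15 = 44·903635014591039147 + 19216995439774637 = 39779157637445497105 → 1875275319923190711993/39779157637445497105
APPEND 40: p_16 = 40·1875275319923190711993 + 42599304302156864114 = 75053612101229785343834, q_16 = 40·39779157637445497105 + 903635014591039147 = 1592069940512410923347 → 75053612101229785343834/1592069940512410923347
APPEND 14: p_17 = 14·75053612101229785343834 + 1875275319923190711993 = 1052625844737140185525669, q_17 = 14·1592069940512410923347 + 39779157637445497105 = 22328758324811198423963 → 1052625844737140185525669/22328758324811198423963
APPEND 34: p_18 = 34·1052625844737140185525669 + 75053612101229785343834 = 35864332333163996093216580, q_18 = 34·22328758324811198423963 + 1592069940512410923347 = 760769852984093157338089 → 35864332333163996093216580/760769852984093157338089
APPEND 39: p_19 = 39·35864332333163996093216580 + 1052625844737140185525669 = 1399761586838132987820972289, q_19 = 39·760769852984093157338089 + 22328758324811198423963 = 29692353024704444334609434 → 1399761586838132987820972289/29692353024704444334609434

9617/204
298457/6331
3292644/69845
2965411097/62903593
47609110936/1009905217
32718995790652/694049602993
1080634399610397/22922888001485
20564772588388195/436228921631208
905930628288690977/19216995439774637
42599304302156864114/903635014591039147
1875275319923190711993/39779157637445497105
1399761586838132987820972289/29692353024704444334609434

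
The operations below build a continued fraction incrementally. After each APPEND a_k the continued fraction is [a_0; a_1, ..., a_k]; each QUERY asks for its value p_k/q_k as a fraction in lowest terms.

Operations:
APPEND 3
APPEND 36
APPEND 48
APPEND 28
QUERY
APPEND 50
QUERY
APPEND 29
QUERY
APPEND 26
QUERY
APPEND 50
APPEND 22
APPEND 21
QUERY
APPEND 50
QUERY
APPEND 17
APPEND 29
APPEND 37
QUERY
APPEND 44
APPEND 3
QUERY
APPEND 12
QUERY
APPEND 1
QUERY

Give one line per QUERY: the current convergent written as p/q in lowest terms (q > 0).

146689/48448
7339685/2424129
212997554/70348189
5545276089/1831477043
128588210125721/42469725774860
6435520541206227/2125504292627501
117875952039042947319/38931713519102330435
15687050249809060559568/5181071590268426317157
193434327763632065918899/63886905708804223801458
209121378013441126478467/69067977299072650118615

APPEND 3: p_0 = 3·1 + 0 = 3, q_0 = 3·0 + 1 = 1 → 3/1
APPEND 36: p_1 = 36·3 + 1 = 109, q_1 = 36·1 + 0 = 36 → 109/36
APPEND 48: p_2 = 48·109 + 3 = 5235, q_2 = 48·36 + 1 = 1729 → 5235/1729
APPEND 28: p_3 = 28·5235 + 109 = 146689, q_3 = 28·1729 + 36 = 48448 → 146689/48448
APPEND 50: p_4 = 50·146689 + 5235 = 7339685, q_4 = 50·48448 + 1729 = 2424129 → 7339685/2424129
APPEND 29: p_5 = 29·7339685 + 146689 = 212997554, q_5 = 29·2424129 + 48448 = 70348189 → 212997554/70348189
APPEND 26: p_6 = 26·212997554 + 7339685 = 5545276089, q_6 = 26·70348189 + 2424129 = 1831477043 → 5545276089/1831477043
APPEND 50: p_7 = 50·5545276089 + 212997554 = 277476802004, q_7 = 50·1831477043 + 70348189 = 91644200339 → 277476802004/91644200339
APPEND 22: p_8 = 22·277476802004 + 5545276089 = 6110034920177, q_8 = 22·91644200339 + 1831477043 = 2018003884501 → 6110034920177/2018003884501
APPEND 21: p_9 = 21·6110034920177 + 277476802004 = 128588210125721, q_9 = 21·2018003884501 + 91644200339 = 42469725774860 → 128588210125721/42469725774860
APPEND 50: p_10 = 50·128588210125721 + 6110034920177 = 6435520541206227, q_10 = 50·42469725774860 + 2018003884501 = 2125504292627501 → 6435520541206227/2125504292627501
APPEND 17: p_11 = 17·6435520541206227 + 128588210125721 = 109532437410631580, q_11 = 17·2125504292627501 + 42469725774860 = 36176042700442377 → 109532437410631580/36176042700442377
APPEND 29: p_12 = 29·109532437410631580 + 6435520541206227 = 3182876205449522047, q_12 = 29·36176042700442377 + 2125504292627501 = 1051230742605456434 → 3182876205449522047/1051230742605456434
APPEND 37: p_13 = 37·3182876205449522047 + 109532437410631580 = 117875952039042947319, q_13 = 37·1051230742605456434 + 36176042700442377 = 38931713519102330435 → 117875952039042947319/38931713519102330435
APPEND 44: p_14 = 44·117875952039042947319 + 3182876205449522047 = 5189724765923339204083, q_14 = 44·38931713519102330435 + 1051230742605456434 = 1714046625583107995574 → 5189724765923339204083/1714046625583107995574
APPEND 3: p_15 = 3·5189724765923339204083 + 117875952039042947319 = 15687050249809060559568, q_15 = 3·1714046625583107995574 + 38931713519102330435 = 5181071590268426317157 → 15687050249809060559568/5181071590268426317157
APPEND 12: p_16 = 12·15687050249809060559568 + 5189724765923339204083 = 193434327763632065918899, q_16 = 12·5181071590268426317157 + 1714046625583107995574 = 63886905708804223801458 → 193434327763632065918899/63886905708804223801458
APPEND 1: p_17 = 1·193434327763632065918899 + 15687050249809060559568 = 209121378013441126478467, q_17 = 1·63886905708804223801458 + 5181071590268426317157 = 69067977299072650118615 → 209121378013441126478467/69067977299072650118615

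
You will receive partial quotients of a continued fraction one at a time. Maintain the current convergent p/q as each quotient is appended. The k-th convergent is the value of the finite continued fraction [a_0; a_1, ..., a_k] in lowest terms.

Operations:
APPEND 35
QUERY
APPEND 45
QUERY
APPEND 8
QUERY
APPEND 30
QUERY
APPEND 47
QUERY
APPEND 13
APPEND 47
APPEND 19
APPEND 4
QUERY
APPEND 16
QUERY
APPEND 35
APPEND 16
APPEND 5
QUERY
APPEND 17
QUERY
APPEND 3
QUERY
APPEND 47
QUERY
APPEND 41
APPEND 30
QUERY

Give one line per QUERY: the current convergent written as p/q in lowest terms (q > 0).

35/1
1576/45
12643/361
380866/10875
17913345/511486
846459841238/24169263661
13752227203157/392672149352
39124888504106158/1117146614516221
672851647388235571/19212168230780805
2057679830668812871/58753651306858636
97383803688822440508/2780633779653136697
119941192735860488651478/3424722792292217033087

APPEND 35: p_0 = 35·1 + 0 = 35, q_0 = 35·0 + 1 = 1 → 35/1
APPEND 45: p_1 = 45·35 + 1 = 1576, q_1 = 45·1 + 0 = 45 → 1576/45
APPEND 8: p_2 = 8·1576 + 35 = 12643, q_2 = 8·45 + 1 = 361 → 12643/361
APPEND 30: p_3 = 30·12643 + 1576 = 380866, q_3 = 30·361 + 45 = 10875 → 380866/10875
APPEND 47: p_4 = 47·380866 + 12643 = 17913345, q_4 = 47·10875 + 361 = 511486 → 17913345/511486
APPEND 13: p_5 = 13·17913345 + 380866 = 233254351, q_5 = 13·511486 + 10875 = 6660193 → 233254351/6660193
APPEND 47: p_6 = 47·233254351 + 17913345 = 10980867842, q_6 = 47·6660193 + 511486 = 313540557 → 10980867842/313540557
APPEND 19: p_7 = 19·10980867842 + 233254351 = 208869743349, q_7 = 19·313540557 + 6660193 = 5963930776 → 208869743349/5963930776
APPEND 4: p_8 = 4·208869743349 + 10980867842 = 846459841238, q_8 = 4·5963930776 + 313540557 = 24169263661 → 846459841238/24169263661
APPEND 16: p_9 = 16·846459841238 + 208869743349 = 13752227203157, q_9 = 16·24169263661 + 5963930776 = 392672149352 → 13752227203157/392672149352
APPEND 35: p_10 = 35·13752227203157 + 846459841238 = 482174411951733, q_10 = 35·392672149352 + 24169263661 = 13767694490981 → 482174411951733/13767694490981
APPEND 16: p_11 = 16·482174411951733 + 13752227203157 = 7728542818430885, q_11 = 16·13767694490981 + 392672149352 = 220675784005048 → 7728542818430885/220675784005048
APPEND 5: p_12 = 5·7728542818430885 + 482174411951733 = 39124888504106158, q_12 = 5·220675784005048 + 13767694490981 = 1117146614516221 → 39124888504106158/1117146614516221
APPEND 17: p_13 = 17·39124888504106158 + 7728542818430885 = 672851647388235571, q_13 = 17·1117146614516221 + 220675784005048 = 19212168230780805 → 672851647388235571/19212168230780805
APPEND 3: p_14 = 3·672851647388235571 + 39124888504106158 = 2057679830668812871, q_14 = 3·19212168230780805 + 1117146614516221 = 58753651306858636 → 2057679830668812871/58753651306858636
APPEND 47: p_15 = 47·2057679830668812871 + 672851647388235571 = 97383803688822440508, q_15 = 47·58753651306858636 + 19212168230780805 = 2780633779653136697 → 97383803688822440508/2780633779653136697
APPEND 41: p_16 = 41·97383803688822440508 + 2057679830668812871 = 3994793631072388873699, q_16 = 41·2780633779653136697 + 58753651306858636 = 114064738617085463213 → 3994793631072388873699/114064738617085463213
APPEND 30: p_17 = 30·3994793631072388873699 + 97383803688822440508 = 119941192735860488651478, q_17 = 30·114064738617085463213 + 2780633779653136697 = 3424722792292217033087 → 119941192735860488651478/3424722792292217033087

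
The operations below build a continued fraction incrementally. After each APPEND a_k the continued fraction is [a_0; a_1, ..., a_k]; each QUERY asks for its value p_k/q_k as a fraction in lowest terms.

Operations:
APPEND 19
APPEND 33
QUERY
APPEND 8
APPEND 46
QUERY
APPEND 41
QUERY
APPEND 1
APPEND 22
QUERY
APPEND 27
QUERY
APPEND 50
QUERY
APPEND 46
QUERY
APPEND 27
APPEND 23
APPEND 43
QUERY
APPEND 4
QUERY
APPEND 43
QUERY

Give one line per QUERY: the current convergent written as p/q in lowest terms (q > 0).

APPEND 19: p_0 = 19·1 + 0 = 19, q_0 = 19·0 + 1 = 1 → 19/1
APPEND 33: p_1 = 33·19 + 1 = 628, q_1 = 33·1 + 0 = 33 → 628/33
APPEND 8: p_2 = 8·628 + 19 = 5043, q_2 = 8·33 + 1 = 265 → 5043/265
APPEND 46: p_3 = 46·5043 + 628 = 232606, q_3 = 46·265 + 33 = 12223 → 232606/12223
APPEND 41: p_4 = 41·232606 + 5043 = 9541889, q_4 = 41·12223 + 265 = 501408 → 9541889/501408
APPEND 1: p_5 = 1·9541889 + 232606 = 9774495, q_5 = 1·501408 + 12223 = 513631 → 9774495/513631
APPEND 22: p_6 = 22·9774495 + 9541889 = 224580779, q_6 = 22·513631 + 501408 = 11801290 → 224580779/11801290
APPEND 27: p_7 = 27·224580779 + 9774495 = 6073455528, q_7 = 27·11801290 + 513631 = 319148461 → 6073455528/319148461
APPEND 50: p_8 = 50·6073455528 + 224580779 = 303897357179, q_8 = 50·319148461 + 11801290 = 15969224340 → 303897357179/15969224340
APPEND 46: p_9 = 46·303897357179 + 6073455528 = 13985351885762, q_9 = 46·15969224340 + 319148461 = 734903468101 → 13985351885762/734903468101
APPEND 27: p_10 = 27·13985351885762 + 303897357179 = 377908398272753, q_10 = 27·734903468101 + 15969224340 = 19858362863067 → 377908398272753/19858362863067
APPEND 23: p_11 = 23·377908398272753 + 13985351885762 = 8705878512159081, q_11 = 23·19858362863067 + 734903468101 = 457477249318642 → 8705878512159081/457477249318642
APPEND 43: p_12 = 43·8705878512159081 + 377908398272753 = 374730684421113236, q_12 = 43·457477249318642 + 19858362863067 = 19691380083564673 → 374730684421113236/19691380083564673
APPEND 4: p_13 = 4·374730684421113236 + 8705878512159081 = 1507628616196612025, q_13 = 4·19691380083564673 + 457477249318642 = 79222997583577334 → 1507628616196612025/79222997583577334
APPEND 43: p_14 = 43·1507628616196612025 + 374730684421113236 = 65202761180875430311, q_14 = 43·79222997583577334 + 19691380083564673 = 3426280276177390035 → 65202761180875430311/3426280276177390035

628/33
232606/12223
9541889/501408
224580779/11801290
6073455528/319148461
303897357179/15969224340
13985351885762/734903468101
374730684421113236/19691380083564673
1507628616196612025/79222997583577334
65202761180875430311/3426280276177390035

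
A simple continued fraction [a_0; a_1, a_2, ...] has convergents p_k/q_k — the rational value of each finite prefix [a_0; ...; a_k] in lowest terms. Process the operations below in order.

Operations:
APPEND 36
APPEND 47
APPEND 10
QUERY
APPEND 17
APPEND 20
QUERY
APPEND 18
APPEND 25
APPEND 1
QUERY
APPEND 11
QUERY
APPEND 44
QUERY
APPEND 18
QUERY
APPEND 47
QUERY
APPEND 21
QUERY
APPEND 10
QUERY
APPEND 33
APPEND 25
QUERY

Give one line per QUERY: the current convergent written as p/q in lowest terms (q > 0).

APPEND 36: p_0 = 36·1 + 0 = 36, q_0 = 36·0 + 1 = 1 → 36/1
APPEND 47: p_1 = 47·36 + 1 = 1693, q_1 = 47·1 + 0 = 47 → 1693/47
APPEND 10: p_2 = 10·1693 + 36 = 16966, q_2 = 10·47 + 1 = 471 → 16966/471
APPEND 17: p_3 = 17·16966 + 1693 = 290115, q_3 = 17·471 + 47 = 8054 → 290115/8054
APPEND 20: p_4 = 20·290115 + 16966 = 5819266, q_4 = 20·8054 + 471 = 161551 → 5819266/161551
APPEND 18: p_5 = 18·5819266 + 290115 = 105036903, q_5 = 18·161551 + 8054 = 2915972 → 105036903/2915972
APPEND 25: p_6 = 25·105036903 + 5819266 = 2631741841, q_6 = 25·2915972 + 161551 = 73060851 → 2631741841/73060851
APPEND 1: p_7 = 1·2631741841 + 105036903 = 2736778744, q_7 = 1·73060851 + 2915972 = 75976823 → 2736778744/75976823
APPEND 11: p_8 = 11·2736778744 + 2631741841 = 32736308025, q_8 = 11·75976823 + 73060851 = 908805904 → 32736308025/908805904
APPEND 44: p_9 = 44·32736308025 + 2736778744 = 1443134331844, q_9 = 44·908805904 + 75976823 = 40063436599 → 1443134331844/40063436599
APPEND 18: p_10 = 18·1443134331844 + 32736308025 = 26009154281217, q_10 = 18·40063436599 + 908805904 = 722050664686 → 26009154281217/722050664686
APPEND 47: p_11 = 47·26009154281217 + 1443134331844 = 1223873385549043, q_11 = 47·722050664686 + 40063436599 = 33976444676841 → 1223873385549043/33976444676841
APPEND 21: p_12 = 21·1223873385549043 + 26009154281217 = 25727350250811120, q_12 = 21·33976444676841 + 722050664686 = 714227388878347 → 25727350250811120/714227388878347
APPEND 10: p_13 = 10·25727350250811120 + 1223873385549043 = 258497375893660243, q_13 = 10·714227388878347 + 33976444676841 = 7176250333460311 → 258497375893660243/7176250333460311
APPEND 33: p_14 = 33·258497375893660243 + 25727350250811120 = 8556140754741599139, q_14 = 33·7176250333460311 + 714227388878347 = 237530488393068610 → 8556140754741599139/237530488393068610
APPEND 25: p_15 = 25·8556140754741599139 + 258497375893660243 = 214162016244433638718, q_15 = 25·237530488393068610 + 7176250333460311 = 5945438460160175561 → 214162016244433638718/5945438460160175561

16966/471
5819266/161551
2736778744/75976823
32736308025/908805904
1443134331844/40063436599
26009154281217/722050664686
1223873385549043/33976444676841
25727350250811120/714227388878347
258497375893660243/7176250333460311
214162016244433638718/5945438460160175561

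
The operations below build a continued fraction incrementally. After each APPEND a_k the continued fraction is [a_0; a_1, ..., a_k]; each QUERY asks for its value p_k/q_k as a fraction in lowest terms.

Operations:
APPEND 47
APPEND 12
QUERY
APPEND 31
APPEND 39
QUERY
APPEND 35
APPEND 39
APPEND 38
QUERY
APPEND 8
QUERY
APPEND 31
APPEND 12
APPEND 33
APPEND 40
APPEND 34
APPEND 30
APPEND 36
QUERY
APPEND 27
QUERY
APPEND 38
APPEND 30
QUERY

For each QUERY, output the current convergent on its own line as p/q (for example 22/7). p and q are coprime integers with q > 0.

565/12
685483/14559
35632087915/756791296
285993758016/6074232509
5222104041857707389215/110912470105930715642
141141733517850228085363/2997714747546264108563
161199381065122841467075633/3423719901053465269339643

APPEND 47: p_0 = 47·1 + 0 = 47, q_0 = 47·0 + 1 = 1 → 47/1
APPEND 12: p_1 = 12·47 + 1 = 565, q_1 = 12·1 + 0 = 12 → 565/12
APPEND 31: p_2 = 31·565 + 47 = 17562, q_2 = 31·12 + 1 = 373 → 17562/373
APPEND 39: p_3 = 39·17562 + 565 = 685483, q_3 = 39·373 + 12 = 14559 → 685483/14559
APPEND 35: p_4 = 35·685483 + 17562 = 24009467, q_4 = 35·14559 + 373 = 509938 → 24009467/509938
APPEND 39: p_5 = 39·24009467 + 685483 = 937054696, q_5 = 39·509938 + 14559 = 19902141 → 937054696/19902141
APPEND 38: p_6 = 38·937054696 + 24009467 = 35632087915, q_6 = 38·19902141 + 509938 = 756791296 → 35632087915/756791296
APPEND 8: p_7 = 8·35632087915 + 937054696 = 285993758016, q_7 = 8·756791296 + 19902141 = 6074232509 → 285993758016/6074232509
APPEND 31: p_8 = 31·285993758016 + 35632087915 = 8901438586411, q_8 = 31·6074232509 + 756791296 = 189057999075 → 8901438586411/189057999075
APPEND 12: p_9 = 12·8901438586411 + 285993758016 = 107103256794948, q_9 = 12·189057999075 + 6074232509 = 2274770221409 → 107103256794948/2274770221409
APPEND 33: p_10 = 33·107103256794948 + 8901438586411 = 3543308912819695, q_10 = 33·2274770221409 + 189057999075 = 75256475305572 → 3543308912819695/75256475305572
APPEND 40: p_11 = 40·3543308912819695 + 107103256794948 = 141839459769582748, q_11 = 40·75256475305572 + 2274770221409 = 3012533782444289 → 141839459769582748/3012533782444289
APPEND 34: p_12 = 34·141839459769582748 + 3543308912819695 = 4826084941078633127, q_12 = 34·3012533782444289 + 75256475305572 = 102501405078411398 → 4826084941078633127/102501405078411398
APPEND 30: p_13 = 30·4826084941078633127 + 141839459769582748 = 144924387692128576558, q_13 = 30·102501405078411398 + 3012533782444289 = 3078054686134786229 → 144924387692128576558/3078054686134786229
APPEND 36: p_14 = 36·144924387692128576558 + 4826084941078633127 = 5222104041857707389215, q_14 = 36·3078054686134786229 + 102501405078411398 = 110912470105930715642 → 5222104041857707389215/110912470105930715642
APPEND 27: p_15 = 27·5222104041857707389215 + 144924387692128576558 = 141141733517850228085363, q_15 = 27·110912470105930715642 + 3078054686134786229 = 2997714747546264108563 → 141141733517850228085363/2997714747546264108563
APPEND 38: p_16 = 38·141141733517850228085363 + 5222104041857707389215 = 5368607977720166374633009, q_16 = 38·2997714747546264108563 + 110912470105930715642 = 114024072876863966841036 → 5368607977720166374633009/114024072876863966841036
APPEND 30: p_17 = 30·5368607977720166374633009 + 141141733517850228085363 = 161199381065122841467075633, q_17 = 30·114024072876863966841036 + 2997714747546264108563 = 3423719901053465269339643 → 161199381065122841467075633/3423719901053465269339643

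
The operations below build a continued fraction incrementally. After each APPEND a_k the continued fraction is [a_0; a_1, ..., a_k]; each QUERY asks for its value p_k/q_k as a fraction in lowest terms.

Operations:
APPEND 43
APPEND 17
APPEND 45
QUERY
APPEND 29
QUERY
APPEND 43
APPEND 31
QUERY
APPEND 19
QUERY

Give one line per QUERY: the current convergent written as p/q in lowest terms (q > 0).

APPEND 43: p_0 = 43·1 + 0 = 43, q_0 = 43·0 + 1 = 1 → 43/1
APPEND 17: p_1 = 17·43 + 1 = 732, q_1 = 17·1 + 0 = 17 → 732/17
APPEND 45: p_2 = 45·732 + 43 = 32983, q_2 = 45·17 + 1 = 766 → 32983/766
APPEND 29: p_3 = 29·32983 + 732 = 957239, q_3 = 29·766 + 17 = 22231 → 957239/22231
APPEND 43: p_4 = 43·957239 + 32983 = 41194260, q_4 = 43·22231 + 766 = 956699 → 41194260/956699
APPEND 31: p_5 = 31·41194260 + 957239 = 1277979299, q_5 = 31·956699 + 22231 = 29679900 → 1277979299/29679900
APPEND 19: p_6 = 19·1277979299 + 41194260 = 24322800941, q_6 = 19·29679900 + 956699 = 564874799 → 24322800941/564874799

32983/766
957239/22231
1277979299/29679900
24322800941/564874799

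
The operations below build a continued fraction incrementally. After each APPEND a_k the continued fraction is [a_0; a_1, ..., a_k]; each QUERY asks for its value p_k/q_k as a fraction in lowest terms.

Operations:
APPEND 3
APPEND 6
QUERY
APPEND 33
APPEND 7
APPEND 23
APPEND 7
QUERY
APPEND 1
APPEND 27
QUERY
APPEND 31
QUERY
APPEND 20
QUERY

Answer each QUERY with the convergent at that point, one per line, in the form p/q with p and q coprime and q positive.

APPEND 3: p_0 = 3·1 + 0 = 3, q_0 = 3·0 + 1 = 1 → 3/1
APPEND 6: p_1 = 6·3 + 1 = 19, q_1 = 6·1 + 0 = 6 → 19/6
APPEND 33: p_2 = 33·19 + 3 = 630, q_2 = 33·6 + 1 = 199 → 630/199
APPEND 7: p_3 = 7·630 + 19 = 4429, q_3 = 7·199 + 6 = 1399 → 4429/1399
APPEND 23: p_4 = 23·4429 + 630 = 102497, q_4 = 23·1399 + 199 = 32376 → 102497/32376
APPEND 7: p_5 = 7·102497 + 4429 = 721908, q_5 = 7·32376 + 1399 = 228031 → 721908/228031
APPEND 1: p_6 = 1·721908 + 102497 = 824405, q_6 = 1·228031 + 32376 = 260407 → 824405/260407
APPEND 27: p_7 = 27·824405 + 721908 = 22980843, q_7 = 27·260407 + 228031 = 7259020 → 22980843/7259020
APPEND 31: p_8 = 31·22980843 + 824405 = 713230538, q_8 = 31·7259020 + 260407 = 225290027 → 713230538/225290027
APPEND 20: p_9 = 20·713230538 + 22980843 = 14287591603, q_9 = 20·225290027 + 7259020 = 4513059560 → 14287591603/4513059560

19/6
721908/228031
22980843/7259020
713230538/225290027
14287591603/4513059560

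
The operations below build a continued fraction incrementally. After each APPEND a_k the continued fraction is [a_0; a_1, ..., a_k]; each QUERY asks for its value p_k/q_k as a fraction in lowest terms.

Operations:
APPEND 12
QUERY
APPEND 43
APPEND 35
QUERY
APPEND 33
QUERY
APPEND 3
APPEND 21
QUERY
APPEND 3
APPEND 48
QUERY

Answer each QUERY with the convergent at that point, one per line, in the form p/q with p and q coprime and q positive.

APPEND 12: p_0 = 12·1 + 0 = 12, q_0 = 12·0 + 1 = 1 → 12/1
APPEND 43: p_1 = 43·12 + 1 = 517, q_1 = 43·1 + 0 = 43 → 517/43
APPEND 35: p_2 = 35·517 + 12 = 18107, q_2 = 35·43 + 1 = 1506 → 18107/1506
APPEND 33: p_3 = 33·18107 + 517 = 598048, q_3 = 33·1506 + 43 = 49741 → 598048/49741
APPEND 3: p_4 = 3·598048 + 18107 = 1812251, q_4 = 3·49741 + 1506 = 150729 → 1812251/150729
APPEND 21: p_5 = 21·1812251 + 598048 = 38655319, q_5 = 21·150729 + 49741 = 3215050 → 38655319/3215050
APPEND 3: p_6 = 3·38655319 + 1812251 = 117778208, q_6 = 3·3215050 + 150729 = 9795879 → 117778208/9795879
APPEND 48: p_7 = 48·117778208 + 38655319 = 5692009303, q_7 = 48·9795879 + 3215050 = 473417242 → 5692009303/473417242

12/1
18107/1506
598048/49741
38655319/3215050
5692009303/473417242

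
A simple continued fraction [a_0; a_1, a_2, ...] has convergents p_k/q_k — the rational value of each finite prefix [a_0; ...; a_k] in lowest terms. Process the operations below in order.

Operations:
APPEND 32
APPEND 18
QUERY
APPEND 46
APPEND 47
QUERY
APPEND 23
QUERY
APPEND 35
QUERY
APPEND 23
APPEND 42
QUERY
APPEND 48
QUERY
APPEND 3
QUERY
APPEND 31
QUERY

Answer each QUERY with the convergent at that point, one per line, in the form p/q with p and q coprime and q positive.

APPEND 32: p_0 = 32·1 + 0 = 32, q_0 = 32·0 + 1 = 1 → 32/1
APPEND 18: p_1 = 18·32 + 1 = 577, q_1 = 18·1 + 0 = 18 → 577/18
APPEND 46: p_2 = 46·577 + 32 = 26574, q_2 = 46·18 + 1 = 829 → 26574/829
APPEND 47: p_3 = 47·26574 + 577 = 1249555, q_3 = 47·829 + 18 = 38981 → 1249555/38981
APPEND 23: p_4 = 23·1249555 + 26574 = 28766339, q_4 = 23·38981 + 829 = 897392 → 28766339/897392
APPEND 35: p_5 = 35·28766339 + 1249555 = 1008071420, q_5 = 35·897392 + 38981 = 31447701 → 1008071420/31447701
APPEND 23: p_6 = 23·1008071420 + 28766339 = 23214408999, q_6 = 23·31447701 + 897392 = 724194515 → 23214408999/724194515
APPEND 42: p_7 = 42·23214408999 + 1008071420 = 976013249378, q_7 = 42·724194515 + 31447701 = 30447617331 → 976013249378/30447617331
APPEND 48: p_8 = 48·976013249378 + 23214408999 = 46871850379143, q_8 = 48·30447617331 + 724194515 = 1462209826403 → 46871850379143/1462209826403
APPEND 3: p_9 = 3·46871850379143 + 976013249378 = 141591564386807, q_9 = 3·1462209826403 + 30447617331 = 4417077096540 → 141591564386807/4417077096540
APPEND 31: p_10 = 31·141591564386807 + 46871850379143 = 4436210346370160, q_10 = 31·4417077096540 + 1462209826403 = 138391599819143 → 4436210346370160/138391599819143

577/18
1249555/38981
28766339/897392
1008071420/31447701
976013249378/30447617331
46871850379143/1462209826403
141591564386807/4417077096540
4436210346370160/138391599819143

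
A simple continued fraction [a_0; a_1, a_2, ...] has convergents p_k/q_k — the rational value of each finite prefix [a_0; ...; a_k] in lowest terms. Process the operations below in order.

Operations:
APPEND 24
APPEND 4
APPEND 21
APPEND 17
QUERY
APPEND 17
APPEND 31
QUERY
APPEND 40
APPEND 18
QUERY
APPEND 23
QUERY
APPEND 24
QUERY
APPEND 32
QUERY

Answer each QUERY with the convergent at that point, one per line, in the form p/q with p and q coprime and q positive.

APPEND 24: p_0 = 24·1 + 0 = 24, q_0 = 24·0 + 1 = 1 → 24/1
APPEND 4: p_1 = 4·24 + 1 = 97, q_1 = 4·1 + 0 = 4 → 97/4
APPEND 21: p_2 = 21·97 + 24 = 2061, q_2 = 21·4 + 1 = 85 → 2061/85
APPEND 17: p_3 = 17·2061 + 97 = 35134, q_3 = 17·85 + 4 = 1449 → 35134/1449
APPEND 17: p_4 = 17·35134 + 2061 = 599339, q_4 = 17·1449 + 85 = 24718 → 599339/24718
APPEND 31: p_5 = 31·599339 + 35134 = 18614643, q_5 = 31·24718 + 1449 = 767707 → 18614643/767707
APPEND 40: p_6 = 40·18614643 + 599339 = 745185059, q_6 = 40·767707 + 24718 = 30732998 → 745185059/30732998
APPEND 18: p_7 = 18·745185059 + 18614643 = 13431945705, q_7 = 18·30732998 + 767707 = 553961671 → 13431945705/553961671
APPEND 23: p_8 = 23·13431945705 + 745185059 = 309679936274, q_8 = 23·553961671 + 30732998 = 12771851431 → 309679936274/12771851431
APPEND 24: p_9 = 24·309679936274 + 13431945705 = 7445750416281, q_9 = 24·12771851431 + 553961671 = 307078396015 → 7445750416281/307078396015
APPEND 32: p_10 = 32·7445750416281 + 309679936274 = 238573693257266, q_10 = 32·307078396015 + 12771851431 = 9839280523911 → 238573693257266/9839280523911

35134/1449
18614643/767707
13431945705/553961671
309679936274/12771851431
7445750416281/307078396015
238573693257266/9839280523911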